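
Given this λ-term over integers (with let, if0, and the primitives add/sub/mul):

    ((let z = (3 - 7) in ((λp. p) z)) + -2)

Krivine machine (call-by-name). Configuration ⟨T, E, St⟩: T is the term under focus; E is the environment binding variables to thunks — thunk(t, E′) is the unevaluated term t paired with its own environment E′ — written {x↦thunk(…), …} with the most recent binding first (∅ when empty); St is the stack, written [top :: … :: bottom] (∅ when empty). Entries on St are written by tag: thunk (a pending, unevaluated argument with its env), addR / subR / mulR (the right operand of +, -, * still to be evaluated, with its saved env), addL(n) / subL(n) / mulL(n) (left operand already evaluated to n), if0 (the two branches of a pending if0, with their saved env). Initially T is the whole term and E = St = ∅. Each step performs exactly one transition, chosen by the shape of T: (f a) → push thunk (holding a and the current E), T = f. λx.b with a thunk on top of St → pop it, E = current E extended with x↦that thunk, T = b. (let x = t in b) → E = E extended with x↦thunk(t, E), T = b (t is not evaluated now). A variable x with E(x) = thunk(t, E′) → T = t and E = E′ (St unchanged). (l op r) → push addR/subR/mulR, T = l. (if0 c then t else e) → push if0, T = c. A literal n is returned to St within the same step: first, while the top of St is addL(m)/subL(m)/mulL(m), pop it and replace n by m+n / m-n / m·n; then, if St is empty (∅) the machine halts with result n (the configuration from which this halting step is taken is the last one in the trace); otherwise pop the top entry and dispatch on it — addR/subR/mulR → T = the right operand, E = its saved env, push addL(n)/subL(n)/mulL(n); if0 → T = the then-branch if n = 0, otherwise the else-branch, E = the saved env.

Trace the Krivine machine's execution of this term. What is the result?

Answer: -6

Derivation:
0. [T=((let z = (3 - 7) in ((λp. p) z)) + -2) | E=∅ | St=∅]
1. [T=(let z = (3 - 7) in ((λp. p) z)) | E=∅ | St=[addR]]
2. [T=((λp. p) z) | E={z↦thunk((3 - 7), ∅)} | St=[addR]]
3. [T=(λp. p) | E={z↦thunk((3 - 7), ∅)} | St=[thunk :: addR]]
4. [T=p | E={p↦thunk(z, {z↦thunk((3 - 7), ∅)}), z↦thunk((3 - 7), ∅)} | St=[addR]]
5. [T=z | E={z↦thunk((3 - 7), ∅)} | St=[addR]]
6. [T=(3 - 7) | E=∅ | St=[addR]]
7. [T=3 | E=∅ | St=[subR :: addR]]
8. [T=7 | E=∅ | St=[subL(3) :: addR]]
9. [T=-2 | E=∅ | St=[addL(-4)]]
→ final value -6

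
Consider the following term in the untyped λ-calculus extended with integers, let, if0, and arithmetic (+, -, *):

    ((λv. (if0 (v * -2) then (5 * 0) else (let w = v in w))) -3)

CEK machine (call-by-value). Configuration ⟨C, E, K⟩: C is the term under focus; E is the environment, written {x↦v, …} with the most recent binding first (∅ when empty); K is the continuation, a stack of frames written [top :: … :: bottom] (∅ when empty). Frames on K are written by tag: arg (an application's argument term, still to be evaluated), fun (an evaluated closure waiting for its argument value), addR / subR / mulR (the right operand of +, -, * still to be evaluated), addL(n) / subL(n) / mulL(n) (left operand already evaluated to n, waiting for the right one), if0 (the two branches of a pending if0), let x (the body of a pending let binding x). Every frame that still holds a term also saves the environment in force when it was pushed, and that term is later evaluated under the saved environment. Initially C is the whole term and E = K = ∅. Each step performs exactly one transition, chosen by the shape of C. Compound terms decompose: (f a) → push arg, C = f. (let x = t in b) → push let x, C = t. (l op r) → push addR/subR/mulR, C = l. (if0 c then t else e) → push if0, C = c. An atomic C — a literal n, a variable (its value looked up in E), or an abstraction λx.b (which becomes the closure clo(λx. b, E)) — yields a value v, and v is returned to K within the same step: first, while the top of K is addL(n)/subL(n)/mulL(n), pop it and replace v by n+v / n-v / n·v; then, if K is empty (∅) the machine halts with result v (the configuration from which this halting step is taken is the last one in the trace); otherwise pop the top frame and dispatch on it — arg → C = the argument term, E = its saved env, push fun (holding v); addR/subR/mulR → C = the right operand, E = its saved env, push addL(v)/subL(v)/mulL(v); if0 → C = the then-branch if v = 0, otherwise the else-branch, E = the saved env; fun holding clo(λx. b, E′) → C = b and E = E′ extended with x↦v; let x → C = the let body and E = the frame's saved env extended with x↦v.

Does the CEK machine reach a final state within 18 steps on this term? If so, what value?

0. <C=((λv. (if0 (v * -2) then (5 * 0) else (let w = v in w))) -3), E=∅, K=∅>
1. <C=(λv. (if0 (v * -2) then (5 * 0) else (let w = v in w))), E=∅, K=[arg]>
2. <C=-3, E=∅, K=[fun]>
3. <C=(if0 (v * -2) then (5 * 0) else (let w = v in w)), E={v↦-3}, K=∅>
4. <C=(v * -2), E={v↦-3}, K=[if0]>
5. <C=v, E={v↦-3}, K=[mulR :: if0]>
6. <C=-2, E={v↦-3}, K=[mulL(-3) :: if0]>
7. <C=(let w = v in w), E={v↦-3}, K=∅>
8. <C=v, E={v↦-3}, K=[let w]>
9. <C=w, E={w↦-3, v↦-3}, K=∅>
→ final value -3

Answer: -3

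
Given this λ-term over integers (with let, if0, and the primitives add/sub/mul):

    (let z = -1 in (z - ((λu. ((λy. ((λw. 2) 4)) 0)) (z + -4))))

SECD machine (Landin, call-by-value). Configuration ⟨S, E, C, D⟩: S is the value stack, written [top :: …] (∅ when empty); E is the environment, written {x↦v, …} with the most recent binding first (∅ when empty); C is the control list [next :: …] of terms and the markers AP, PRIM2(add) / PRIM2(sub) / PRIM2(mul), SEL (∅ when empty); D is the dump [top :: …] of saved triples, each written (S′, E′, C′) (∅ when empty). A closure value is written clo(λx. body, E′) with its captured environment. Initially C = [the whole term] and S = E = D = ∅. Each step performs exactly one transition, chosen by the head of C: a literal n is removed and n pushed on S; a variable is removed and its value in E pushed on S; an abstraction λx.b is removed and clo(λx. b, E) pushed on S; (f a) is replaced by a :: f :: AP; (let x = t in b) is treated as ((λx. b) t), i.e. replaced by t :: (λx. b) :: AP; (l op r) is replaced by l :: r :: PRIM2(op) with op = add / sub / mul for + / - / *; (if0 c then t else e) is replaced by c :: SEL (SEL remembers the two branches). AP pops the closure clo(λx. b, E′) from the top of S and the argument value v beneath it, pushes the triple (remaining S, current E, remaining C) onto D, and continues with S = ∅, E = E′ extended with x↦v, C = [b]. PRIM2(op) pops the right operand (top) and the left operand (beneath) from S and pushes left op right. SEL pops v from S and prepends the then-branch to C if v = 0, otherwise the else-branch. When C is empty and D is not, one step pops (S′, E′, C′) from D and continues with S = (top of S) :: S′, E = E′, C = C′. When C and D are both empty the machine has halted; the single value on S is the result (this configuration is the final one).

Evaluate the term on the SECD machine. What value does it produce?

t=0: ⟨S=∅; E=∅; C=[(let z = -1 in (z - ((λu. ((λy. ((λw. 2) 4)) 0)) (z + -4))))]; D=∅⟩
t=1: ⟨S=∅; E=∅; C=[-1 :: (λz. (z - ((λu. ((λy. ((λw. 2) 4)) 0)) (z + -4)))) :: AP]; D=∅⟩
t=2: ⟨S=[-1]; E=∅; C=[(λz. (z - ((λu. ((λy. ((λw. 2) 4)) 0)) (z + -4)))) :: AP]; D=∅⟩
t=3: ⟨S=[clo(λz. (z - ((λu. ((λy. ((λw. 2) 4)) 0)) (z + -4))), ∅) :: -1]; E=∅; C=[AP]; D=∅⟩
t=4: ⟨S=∅; E={z↦-1}; C=[(z - ((λu. ((λy. ((λw. 2) 4)) 0)) (z + -4)))]; D=[(∅, ∅, ∅)]⟩
t=5: ⟨S=∅; E={z↦-1}; C=[z :: ((λu. ((λy. ((λw. 2) 4)) 0)) (z + -4)) :: PRIM2(sub)]; D=[(∅, ∅, ∅)]⟩
t=6: ⟨S=[-1]; E={z↦-1}; C=[((λu. ((λy. ((λw. 2) 4)) 0)) (z + -4)) :: PRIM2(sub)]; D=[(∅, ∅, ∅)]⟩
t=7: ⟨S=[-1]; E={z↦-1}; C=[(z + -4) :: (λu. ((λy. ((λw. 2) 4)) 0)) :: AP :: PRIM2(sub)]; D=[(∅, ∅, ∅)]⟩
t=8: ⟨S=[-1]; E={z↦-1}; C=[z :: -4 :: PRIM2(add) :: (λu. ((λy. ((λw. 2) 4)) 0)) :: AP :: PRIM2(sub)]; D=[(∅, ∅, ∅)]⟩
t=9: ⟨S=[-1 :: -1]; E={z↦-1}; C=[-4 :: PRIM2(add) :: (λu. ((λy. ((λw. 2) 4)) 0)) :: AP :: PRIM2(sub)]; D=[(∅, ∅, ∅)]⟩
t=10: ⟨S=[-4 :: -1 :: -1]; E={z↦-1}; C=[PRIM2(add) :: (λu. ((λy. ((λw. 2) 4)) 0)) :: AP :: PRIM2(sub)]; D=[(∅, ∅, ∅)]⟩
t=11: ⟨S=[-5 :: -1]; E={z↦-1}; C=[(λu. ((λy. ((λw. 2) 4)) 0)) :: AP :: PRIM2(sub)]; D=[(∅, ∅, ∅)]⟩
t=12: ⟨S=[clo(λu. ((λy. ((λw. 2) 4)) 0), {z↦-1}) :: -5 :: -1]; E={z↦-1}; C=[AP :: PRIM2(sub)]; D=[(∅, ∅, ∅)]⟩
t=13: ⟨S=∅; E={u↦-5, z↦-1}; C=[((λy. ((λw. 2) 4)) 0)]; D=[([-1], {z↦-1}, [PRIM2(sub)]) :: (∅, ∅, ∅)]⟩
t=14: ⟨S=∅; E={u↦-5, z↦-1}; C=[0 :: (λy. ((λw. 2) 4)) :: AP]; D=[([-1], {z↦-1}, [PRIM2(sub)]) :: (∅, ∅, ∅)]⟩
t=15: ⟨S=[0]; E={u↦-5, z↦-1}; C=[(λy. ((λw. 2) 4)) :: AP]; D=[([-1], {z↦-1}, [PRIM2(sub)]) :: (∅, ∅, ∅)]⟩
t=16: ⟨S=[clo(λy. ((λw. 2) 4), {u↦-5, z↦-1}) :: 0]; E={u↦-5, z↦-1}; C=[AP]; D=[([-1], {z↦-1}, [PRIM2(sub)]) :: (∅, ∅, ∅)]⟩
t=17: ⟨S=∅; E={y↦0, u↦-5, z↦-1}; C=[((λw. 2) 4)]; D=[(∅, {u↦-5, z↦-1}, ∅) :: ([-1], {z↦-1}, [PRIM2(sub)]) :: (∅, ∅, ∅)]⟩
t=18: ⟨S=∅; E={y↦0, u↦-5, z↦-1}; C=[4 :: (λw. 2) :: AP]; D=[(∅, {u↦-5, z↦-1}, ∅) :: ([-1], {z↦-1}, [PRIM2(sub)]) :: (∅, ∅, ∅)]⟩
t=19: ⟨S=[4]; E={y↦0, u↦-5, z↦-1}; C=[(λw. 2) :: AP]; D=[(∅, {u↦-5, z↦-1}, ∅) :: ([-1], {z↦-1}, [PRIM2(sub)]) :: (∅, ∅, ∅)]⟩
t=20: ⟨S=[clo(λw. 2, {y↦0, u↦-5, z↦-1}) :: 4]; E={y↦0, u↦-5, z↦-1}; C=[AP]; D=[(∅, {u↦-5, z↦-1}, ∅) :: ([-1], {z↦-1}, [PRIM2(sub)]) :: (∅, ∅, ∅)]⟩
t=21: ⟨S=∅; E={w↦4, y↦0, u↦-5, z↦-1}; C=[2]; D=[(∅, {y↦0, u↦-5, z↦-1}, ∅) :: (∅, {u↦-5, z↦-1}, ∅) :: ([-1], {z↦-1}, [PRIM2(sub)]) :: (∅, ∅, ∅)]⟩
t=22: ⟨S=[2]; E={w↦4, y↦0, u↦-5, z↦-1}; C=∅; D=[(∅, {y↦0, u↦-5, z↦-1}, ∅) :: (∅, {u↦-5, z↦-1}, ∅) :: ([-1], {z↦-1}, [PRIM2(sub)]) :: (∅, ∅, ∅)]⟩
t=23: ⟨S=[2]; E={y↦0, u↦-5, z↦-1}; C=∅; D=[(∅, {u↦-5, z↦-1}, ∅) :: ([-1], {z↦-1}, [PRIM2(sub)]) :: (∅, ∅, ∅)]⟩
t=24: ⟨S=[2]; E={u↦-5, z↦-1}; C=∅; D=[([-1], {z↦-1}, [PRIM2(sub)]) :: (∅, ∅, ∅)]⟩
t=25: ⟨S=[2 :: -1]; E={z↦-1}; C=[PRIM2(sub)]; D=[(∅, ∅, ∅)]⟩
t=26: ⟨S=[-3]; E={z↦-1}; C=∅; D=[(∅, ∅, ∅)]⟩
t=27: ⟨S=[-3]; E=∅; C=∅; D=∅⟩
→ final value -3

Answer: -3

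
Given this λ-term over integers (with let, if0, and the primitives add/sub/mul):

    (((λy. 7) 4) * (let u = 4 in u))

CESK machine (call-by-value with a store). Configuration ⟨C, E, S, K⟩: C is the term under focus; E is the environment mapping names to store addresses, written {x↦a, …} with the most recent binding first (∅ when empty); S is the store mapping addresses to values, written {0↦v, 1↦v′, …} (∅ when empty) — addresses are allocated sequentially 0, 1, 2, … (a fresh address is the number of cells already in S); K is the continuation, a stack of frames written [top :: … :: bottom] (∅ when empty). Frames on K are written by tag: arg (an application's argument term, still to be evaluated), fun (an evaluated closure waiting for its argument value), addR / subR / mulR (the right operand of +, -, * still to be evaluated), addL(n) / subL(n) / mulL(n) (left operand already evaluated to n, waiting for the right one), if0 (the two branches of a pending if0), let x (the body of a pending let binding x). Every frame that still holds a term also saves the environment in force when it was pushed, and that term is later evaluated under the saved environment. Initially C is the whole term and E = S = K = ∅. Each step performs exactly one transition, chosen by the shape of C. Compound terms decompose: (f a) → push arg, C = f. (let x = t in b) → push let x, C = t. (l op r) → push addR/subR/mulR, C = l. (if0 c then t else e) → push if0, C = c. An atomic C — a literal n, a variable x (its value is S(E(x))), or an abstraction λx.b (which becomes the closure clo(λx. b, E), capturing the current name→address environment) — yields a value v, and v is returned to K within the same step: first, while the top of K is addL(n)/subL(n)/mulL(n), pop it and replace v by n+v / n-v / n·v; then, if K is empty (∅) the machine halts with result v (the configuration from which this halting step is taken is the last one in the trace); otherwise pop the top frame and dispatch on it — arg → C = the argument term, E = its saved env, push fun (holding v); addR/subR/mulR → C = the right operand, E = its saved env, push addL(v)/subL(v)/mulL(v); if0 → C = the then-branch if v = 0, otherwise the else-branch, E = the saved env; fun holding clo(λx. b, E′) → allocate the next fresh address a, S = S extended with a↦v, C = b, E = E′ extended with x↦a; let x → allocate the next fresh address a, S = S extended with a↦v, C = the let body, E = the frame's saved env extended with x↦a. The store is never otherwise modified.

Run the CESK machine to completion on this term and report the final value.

Answer: 28

Execution trace:
0. [C=(((λy. 7) 4) * (let u = 4 in u)) | E=∅ | S=∅ | K=∅]
1. [C=((λy. 7) 4) | E=∅ | S=∅ | K=[mulR]]
2. [C=(λy. 7) | E=∅ | S=∅ | K=[arg :: mulR]]
3. [C=4 | E=∅ | S=∅ | K=[fun :: mulR]]
4. [C=7 | E={y↦0} | S={0↦4} | K=[mulR]]
5. [C=(let u = 4 in u) | E=∅ | S={0↦4} | K=[mulL(7)]]
6. [C=4 | E=∅ | S={0↦4} | K=[let u :: mulL(7)]]
7. [C=u | E={u↦1} | S={0↦4, 1↦4} | K=[mulL(7)]]
→ final value 28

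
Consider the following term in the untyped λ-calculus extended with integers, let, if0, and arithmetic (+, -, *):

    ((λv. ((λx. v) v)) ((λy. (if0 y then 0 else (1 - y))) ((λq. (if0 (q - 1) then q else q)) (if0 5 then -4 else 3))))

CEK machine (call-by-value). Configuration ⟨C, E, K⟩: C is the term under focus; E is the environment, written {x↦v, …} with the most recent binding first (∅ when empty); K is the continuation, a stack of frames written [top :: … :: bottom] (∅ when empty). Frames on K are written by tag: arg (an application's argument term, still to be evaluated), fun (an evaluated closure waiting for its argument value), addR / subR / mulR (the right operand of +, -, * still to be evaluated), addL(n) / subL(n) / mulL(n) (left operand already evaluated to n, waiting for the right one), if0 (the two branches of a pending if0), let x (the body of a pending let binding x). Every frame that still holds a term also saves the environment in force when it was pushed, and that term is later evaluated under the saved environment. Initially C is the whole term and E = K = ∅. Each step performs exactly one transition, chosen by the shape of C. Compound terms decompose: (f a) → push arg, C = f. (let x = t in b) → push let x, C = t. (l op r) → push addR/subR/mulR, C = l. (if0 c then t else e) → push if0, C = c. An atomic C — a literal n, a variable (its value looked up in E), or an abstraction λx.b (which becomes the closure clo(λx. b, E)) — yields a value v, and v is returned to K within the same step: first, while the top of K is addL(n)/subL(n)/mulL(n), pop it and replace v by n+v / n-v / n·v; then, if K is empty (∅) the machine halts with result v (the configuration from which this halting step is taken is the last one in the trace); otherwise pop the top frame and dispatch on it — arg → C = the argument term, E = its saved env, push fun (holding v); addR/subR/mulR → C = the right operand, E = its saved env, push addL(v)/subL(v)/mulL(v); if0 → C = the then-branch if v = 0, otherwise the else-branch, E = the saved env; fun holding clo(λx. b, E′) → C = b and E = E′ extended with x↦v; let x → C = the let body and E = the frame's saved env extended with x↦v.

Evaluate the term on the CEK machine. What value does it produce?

Answer: -2

Execution trace:
0. <C=((λv. ((λx. v) v)) ((λy. (if0 y then 0 else (1 - y))) ((λq. (if0 (q - 1) then q else q)) (if0 5 then -4 else 3)))), E=∅, K=∅>
1. <C=(λv. ((λx. v) v)), E=∅, K=[arg]>
2. <C=((λy. (if0 y then 0 else (1 - y))) ((λq. (if0 (q - 1) then q else q)) (if0 5 then -4 else 3))), E=∅, K=[fun]>
3. <C=(λy. (if0 y then 0 else (1 - y))), E=∅, K=[arg :: fun]>
4. <C=((λq. (if0 (q - 1) then q else q)) (if0 5 then -4 else 3)), E=∅, K=[fun :: fun]>
5. <C=(λq. (if0 (q - 1) then q else q)), E=∅, K=[arg :: fun :: fun]>
6. <C=(if0 5 then -4 else 3), E=∅, K=[fun :: fun :: fun]>
7. <C=5, E=∅, K=[if0 :: fun :: fun :: fun]>
8. <C=3, E=∅, K=[fun :: fun :: fun]>
9. <C=(if0 (q - 1) then q else q), E={q↦3}, K=[fun :: fun]>
10. <C=(q - 1), E={q↦3}, K=[if0 :: fun :: fun]>
11. <C=q, E={q↦3}, K=[subR :: if0 :: fun :: fun]>
12. <C=1, E={q↦3}, K=[subL(3) :: if0 :: fun :: fun]>
13. <C=q, E={q↦3}, K=[fun :: fun]>
14. <C=(if0 y then 0 else (1 - y)), E={y↦3}, K=[fun]>
15. <C=y, E={y↦3}, K=[if0 :: fun]>
16. <C=(1 - y), E={y↦3}, K=[fun]>
17. <C=1, E={y↦3}, K=[subR :: fun]>
18. <C=y, E={y↦3}, K=[subL(1) :: fun]>
19. <C=((λx. v) v), E={v↦-2}, K=∅>
20. <C=(λx. v), E={v↦-2}, K=[arg]>
21. <C=v, E={v↦-2}, K=[fun]>
22. <C=v, E={x↦-2, v↦-2}, K=∅>
→ final value -2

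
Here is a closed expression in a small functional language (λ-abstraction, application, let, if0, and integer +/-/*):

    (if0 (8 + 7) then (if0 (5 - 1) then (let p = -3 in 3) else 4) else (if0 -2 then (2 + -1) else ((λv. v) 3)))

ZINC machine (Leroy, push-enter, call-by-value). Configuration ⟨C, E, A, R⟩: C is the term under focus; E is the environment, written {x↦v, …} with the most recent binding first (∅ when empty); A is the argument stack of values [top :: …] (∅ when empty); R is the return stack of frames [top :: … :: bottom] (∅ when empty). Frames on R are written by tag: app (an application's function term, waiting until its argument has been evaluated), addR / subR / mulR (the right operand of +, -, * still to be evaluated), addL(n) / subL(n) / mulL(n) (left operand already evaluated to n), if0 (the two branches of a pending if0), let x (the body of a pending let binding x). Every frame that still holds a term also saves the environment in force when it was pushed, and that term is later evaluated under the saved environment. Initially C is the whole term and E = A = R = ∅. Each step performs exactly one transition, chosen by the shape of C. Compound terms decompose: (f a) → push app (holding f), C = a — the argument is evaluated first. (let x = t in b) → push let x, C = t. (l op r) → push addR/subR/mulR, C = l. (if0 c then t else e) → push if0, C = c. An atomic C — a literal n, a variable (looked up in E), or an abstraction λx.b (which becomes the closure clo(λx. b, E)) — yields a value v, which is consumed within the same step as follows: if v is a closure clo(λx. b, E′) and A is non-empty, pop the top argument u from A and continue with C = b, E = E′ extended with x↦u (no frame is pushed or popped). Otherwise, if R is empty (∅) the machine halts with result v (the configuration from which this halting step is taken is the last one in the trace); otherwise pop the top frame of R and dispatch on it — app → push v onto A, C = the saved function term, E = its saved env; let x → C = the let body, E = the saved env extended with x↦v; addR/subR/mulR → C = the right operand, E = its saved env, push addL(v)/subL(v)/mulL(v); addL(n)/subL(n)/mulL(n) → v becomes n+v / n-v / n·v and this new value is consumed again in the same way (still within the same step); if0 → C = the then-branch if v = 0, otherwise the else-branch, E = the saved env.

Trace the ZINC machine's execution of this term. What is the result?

0. <C=(if0 (8 + 7) then (if0 (5 - 1) then (let p = -3 in 3) else 4) else (if0 -2 then (2 + -1) else ((λv. v) 3))), E=∅, A=∅, R=∅>
1. <C=(8 + 7), E=∅, A=∅, R=[if0]>
2. <C=8, E=∅, A=∅, R=[addR :: if0]>
3. <C=7, E=∅, A=∅, R=[addL(8) :: if0]>
4. <C=(if0 -2 then (2 + -1) else ((λv. v) 3)), E=∅, A=∅, R=∅>
5. <C=-2, E=∅, A=∅, R=[if0]>
6. <C=((λv. v) 3), E=∅, A=∅, R=∅>
7. <C=3, E=∅, A=∅, R=[app]>
8. <C=(λv. v), E=∅, A=[3], R=∅>
9. <C=v, E={v↦3}, A=∅, R=∅>
→ final value 3

Answer: 3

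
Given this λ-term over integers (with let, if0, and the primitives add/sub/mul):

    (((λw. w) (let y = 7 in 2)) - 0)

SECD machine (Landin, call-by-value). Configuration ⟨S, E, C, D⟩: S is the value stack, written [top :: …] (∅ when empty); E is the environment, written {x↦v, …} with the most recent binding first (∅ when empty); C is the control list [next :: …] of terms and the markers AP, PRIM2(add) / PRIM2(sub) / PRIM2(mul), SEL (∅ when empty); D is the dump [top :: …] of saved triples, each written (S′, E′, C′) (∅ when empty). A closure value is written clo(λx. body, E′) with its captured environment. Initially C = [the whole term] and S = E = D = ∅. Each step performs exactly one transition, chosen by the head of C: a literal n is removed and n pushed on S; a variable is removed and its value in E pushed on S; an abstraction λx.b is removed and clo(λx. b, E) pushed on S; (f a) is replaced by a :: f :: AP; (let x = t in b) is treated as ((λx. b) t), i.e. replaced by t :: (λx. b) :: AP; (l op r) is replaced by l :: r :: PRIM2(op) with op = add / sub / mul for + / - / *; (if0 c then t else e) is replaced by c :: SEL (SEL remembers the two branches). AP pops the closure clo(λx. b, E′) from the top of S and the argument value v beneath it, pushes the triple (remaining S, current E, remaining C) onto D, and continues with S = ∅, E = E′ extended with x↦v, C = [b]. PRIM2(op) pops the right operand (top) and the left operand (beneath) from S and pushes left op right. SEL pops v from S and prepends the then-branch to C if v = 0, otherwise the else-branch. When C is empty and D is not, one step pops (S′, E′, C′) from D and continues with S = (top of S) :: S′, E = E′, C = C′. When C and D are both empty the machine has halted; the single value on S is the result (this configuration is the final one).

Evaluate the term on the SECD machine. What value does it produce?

0. [S=∅ | E=∅ | C=[(((λw. w) (let y = 7 in 2)) - 0)] | D=∅]
1. [S=∅ | E=∅ | C=[((λw. w) (let y = 7 in 2)) :: 0 :: PRIM2(sub)] | D=∅]
2. [S=∅ | E=∅ | C=[(let y = 7 in 2) :: (λw. w) :: AP :: 0 :: PRIM2(sub)] | D=∅]
3. [S=∅ | E=∅ | C=[7 :: (λy. 2) :: AP :: (λw. w) :: AP :: 0 :: PRIM2(sub)] | D=∅]
4. [S=[7] | E=∅ | C=[(λy. 2) :: AP :: (λw. w) :: AP :: 0 :: PRIM2(sub)] | D=∅]
5. [S=[clo(λy. 2, ∅) :: 7] | E=∅ | C=[AP :: (λw. w) :: AP :: 0 :: PRIM2(sub)] | D=∅]
6. [S=∅ | E={y↦7} | C=[2] | D=[(∅, ∅, [(λw. w) :: AP :: 0 :: PRIM2(sub)])]]
7. [S=[2] | E={y↦7} | C=∅ | D=[(∅, ∅, [(λw. w) :: AP :: 0 :: PRIM2(sub)])]]
8. [S=[2] | E=∅ | C=[(λw. w) :: AP :: 0 :: PRIM2(sub)] | D=∅]
9. [S=[clo(λw. w, ∅) :: 2] | E=∅ | C=[AP :: 0 :: PRIM2(sub)] | D=∅]
10. [S=∅ | E={w↦2} | C=[w] | D=[(∅, ∅, [0 :: PRIM2(sub)])]]
11. [S=[2] | E={w↦2} | C=∅ | D=[(∅, ∅, [0 :: PRIM2(sub)])]]
12. [S=[2] | E=∅ | C=[0 :: PRIM2(sub)] | D=∅]
13. [S=[0 :: 2] | E=∅ | C=[PRIM2(sub)] | D=∅]
14. [S=[2] | E=∅ | C=∅ | D=∅]
→ final value 2

Answer: 2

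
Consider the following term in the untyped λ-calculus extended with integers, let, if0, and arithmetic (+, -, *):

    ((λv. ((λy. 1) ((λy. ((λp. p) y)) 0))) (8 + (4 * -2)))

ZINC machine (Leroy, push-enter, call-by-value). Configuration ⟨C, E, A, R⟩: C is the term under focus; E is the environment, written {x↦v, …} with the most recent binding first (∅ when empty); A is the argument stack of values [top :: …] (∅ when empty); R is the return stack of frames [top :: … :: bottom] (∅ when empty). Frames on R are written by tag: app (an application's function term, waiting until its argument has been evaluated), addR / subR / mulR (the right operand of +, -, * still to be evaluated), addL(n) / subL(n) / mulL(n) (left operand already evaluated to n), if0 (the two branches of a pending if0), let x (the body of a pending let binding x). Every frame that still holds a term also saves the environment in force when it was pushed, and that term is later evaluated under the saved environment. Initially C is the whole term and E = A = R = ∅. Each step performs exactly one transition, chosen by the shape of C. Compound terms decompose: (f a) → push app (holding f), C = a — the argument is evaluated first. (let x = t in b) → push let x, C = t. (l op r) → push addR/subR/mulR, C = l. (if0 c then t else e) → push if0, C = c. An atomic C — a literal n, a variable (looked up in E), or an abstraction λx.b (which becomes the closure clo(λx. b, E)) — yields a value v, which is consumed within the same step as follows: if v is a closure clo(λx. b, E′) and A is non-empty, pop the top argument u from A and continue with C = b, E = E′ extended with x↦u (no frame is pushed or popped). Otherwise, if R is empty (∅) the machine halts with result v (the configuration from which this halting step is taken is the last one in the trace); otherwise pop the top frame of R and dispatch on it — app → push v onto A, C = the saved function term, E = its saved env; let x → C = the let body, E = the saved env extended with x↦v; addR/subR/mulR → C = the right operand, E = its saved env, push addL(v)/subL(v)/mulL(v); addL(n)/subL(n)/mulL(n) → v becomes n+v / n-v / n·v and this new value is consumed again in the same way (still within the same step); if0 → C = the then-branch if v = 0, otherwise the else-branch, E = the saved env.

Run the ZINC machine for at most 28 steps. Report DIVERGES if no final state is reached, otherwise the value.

step 0: [C=((λv. ((λy. 1) ((λy. ((λp. p) y)) 0))) (8 + (4 * -2))) | E=∅ | A=∅ | R=∅]
step 1: [C=(8 + (4 * -2)) | E=∅ | A=∅ | R=[app]]
step 2: [C=8 | E=∅ | A=∅ | R=[addR :: app]]
step 3: [C=(4 * -2) | E=∅ | A=∅ | R=[addL(8) :: app]]
step 4: [C=4 | E=∅ | A=∅ | R=[mulR :: addL(8) :: app]]
step 5: [C=-2 | E=∅ | A=∅ | R=[mulL(4) :: addL(8) :: app]]
step 6: [C=(λv. ((λy. 1) ((λy. ((λp. p) y)) 0))) | E=∅ | A=[0] | R=∅]
step 7: [C=((λy. 1) ((λy. ((λp. p) y)) 0)) | E={v↦0} | A=∅ | R=∅]
step 8: [C=((λy. ((λp. p) y)) 0) | E={v↦0} | A=∅ | R=[app]]
step 9: [C=0 | E={v↦0} | A=∅ | R=[app :: app]]
step 10: [C=(λy. ((λp. p) y)) | E={v↦0} | A=[0] | R=[app]]
step 11: [C=((λp. p) y) | E={y↦0, v↦0} | A=∅ | R=[app]]
step 12: [C=y | E={y↦0, v↦0} | A=∅ | R=[app :: app]]
step 13: [C=(λp. p) | E={y↦0, v↦0} | A=[0] | R=[app]]
step 14: [C=p | E={p↦0, y↦0, v↦0} | A=∅ | R=[app]]
step 15: [C=(λy. 1) | E={v↦0} | A=[0] | R=∅]
step 16: [C=1 | E={y↦0, v↦0} | A=∅ | R=∅]
→ final value 1

Answer: 1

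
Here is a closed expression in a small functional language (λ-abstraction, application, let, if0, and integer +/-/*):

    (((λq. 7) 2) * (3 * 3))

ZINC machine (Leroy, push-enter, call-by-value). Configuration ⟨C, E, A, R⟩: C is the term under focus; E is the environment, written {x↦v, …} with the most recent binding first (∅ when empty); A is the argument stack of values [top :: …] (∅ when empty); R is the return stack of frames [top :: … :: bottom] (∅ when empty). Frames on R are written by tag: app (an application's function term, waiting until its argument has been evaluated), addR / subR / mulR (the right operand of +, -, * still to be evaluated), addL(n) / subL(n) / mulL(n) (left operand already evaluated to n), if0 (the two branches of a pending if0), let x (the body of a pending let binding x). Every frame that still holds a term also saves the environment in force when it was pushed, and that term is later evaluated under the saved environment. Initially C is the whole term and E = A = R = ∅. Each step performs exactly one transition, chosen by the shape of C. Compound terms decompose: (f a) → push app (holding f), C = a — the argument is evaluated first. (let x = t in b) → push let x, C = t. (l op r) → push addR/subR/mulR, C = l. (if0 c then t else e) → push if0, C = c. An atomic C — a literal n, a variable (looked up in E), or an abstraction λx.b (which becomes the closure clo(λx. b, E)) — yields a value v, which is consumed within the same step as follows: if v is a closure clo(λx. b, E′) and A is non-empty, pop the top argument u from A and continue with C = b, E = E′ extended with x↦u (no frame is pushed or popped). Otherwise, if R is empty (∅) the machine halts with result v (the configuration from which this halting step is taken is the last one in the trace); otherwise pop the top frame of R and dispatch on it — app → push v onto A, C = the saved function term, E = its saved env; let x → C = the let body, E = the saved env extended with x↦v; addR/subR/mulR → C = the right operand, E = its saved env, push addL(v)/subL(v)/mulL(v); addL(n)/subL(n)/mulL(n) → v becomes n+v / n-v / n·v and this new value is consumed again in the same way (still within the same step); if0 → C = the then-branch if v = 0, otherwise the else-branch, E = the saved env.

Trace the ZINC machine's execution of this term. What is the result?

t=0: <C=(((λq. 7) 2) * (3 * 3)), E=∅, A=∅, R=∅>
t=1: <C=((λq. 7) 2), E=∅, A=∅, R=[mulR]>
t=2: <C=2, E=∅, A=∅, R=[app :: mulR]>
t=3: <C=(λq. 7), E=∅, A=[2], R=[mulR]>
t=4: <C=7, E={q↦2}, A=∅, R=[mulR]>
t=5: <C=(3 * 3), E=∅, A=∅, R=[mulL(7)]>
t=6: <C=3, E=∅, A=∅, R=[mulR :: mulL(7)]>
t=7: <C=3, E=∅, A=∅, R=[mulL(3) :: mulL(7)]>
→ final value 63

Answer: 63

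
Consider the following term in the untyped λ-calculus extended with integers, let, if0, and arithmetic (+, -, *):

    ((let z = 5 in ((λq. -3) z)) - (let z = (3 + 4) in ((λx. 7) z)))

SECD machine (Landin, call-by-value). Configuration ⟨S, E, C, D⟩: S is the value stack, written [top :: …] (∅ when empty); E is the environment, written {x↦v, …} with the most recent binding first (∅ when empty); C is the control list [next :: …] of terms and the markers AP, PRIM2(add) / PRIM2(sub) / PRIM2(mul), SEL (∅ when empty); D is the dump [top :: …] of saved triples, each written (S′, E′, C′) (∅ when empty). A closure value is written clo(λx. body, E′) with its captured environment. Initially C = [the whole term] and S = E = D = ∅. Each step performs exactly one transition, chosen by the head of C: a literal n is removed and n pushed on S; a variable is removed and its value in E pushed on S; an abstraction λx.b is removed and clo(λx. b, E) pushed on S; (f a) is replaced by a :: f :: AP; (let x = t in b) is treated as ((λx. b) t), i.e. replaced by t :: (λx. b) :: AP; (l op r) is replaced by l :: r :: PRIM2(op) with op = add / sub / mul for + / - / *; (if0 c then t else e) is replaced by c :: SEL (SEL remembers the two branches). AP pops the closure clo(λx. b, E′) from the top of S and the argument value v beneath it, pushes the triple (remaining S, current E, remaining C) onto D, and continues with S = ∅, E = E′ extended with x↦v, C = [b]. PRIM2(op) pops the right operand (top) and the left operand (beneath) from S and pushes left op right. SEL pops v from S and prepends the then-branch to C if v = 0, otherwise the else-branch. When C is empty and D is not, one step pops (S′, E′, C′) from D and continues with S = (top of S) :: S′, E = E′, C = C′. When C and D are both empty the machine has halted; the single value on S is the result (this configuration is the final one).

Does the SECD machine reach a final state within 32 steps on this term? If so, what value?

Answer: -10

Machine steps:
t=0: [S=∅ | E=∅ | C=[((let z = 5 in ((λq. -3) z)) - (let z = (3 + 4) in ((λx. 7) z)))] | D=∅]
t=1: [S=∅ | E=∅ | C=[(let z = 5 in ((λq. -3) z)) :: (let z = (3 + 4) in ((λx. 7) z)) :: PRIM2(sub)] | D=∅]
t=2: [S=∅ | E=∅ | C=[5 :: (λz. ((λq. -3) z)) :: AP :: (let z = (3 + 4) in ((λx. 7) z)) :: PRIM2(sub)] | D=∅]
t=3: [S=[5] | E=∅ | C=[(λz. ((λq. -3) z)) :: AP :: (let z = (3 + 4) in ((λx. 7) z)) :: PRIM2(sub)] | D=∅]
t=4: [S=[clo(λz. ((λq. -3) z), ∅) :: 5] | E=∅ | C=[AP :: (let z = (3 + 4) in ((λx. 7) z)) :: PRIM2(sub)] | D=∅]
t=5: [S=∅ | E={z↦5} | C=[((λq. -3) z)] | D=[(∅, ∅, [(let z = (3 + 4) in ((λx. 7) z)) :: PRIM2(sub)])]]
t=6: [S=∅ | E={z↦5} | C=[z :: (λq. -3) :: AP] | D=[(∅, ∅, [(let z = (3 + 4) in ((λx. 7) z)) :: PRIM2(sub)])]]
t=7: [S=[5] | E={z↦5} | C=[(λq. -3) :: AP] | D=[(∅, ∅, [(let z = (3 + 4) in ((λx. 7) z)) :: PRIM2(sub)])]]
t=8: [S=[clo(λq. -3, {z↦5}) :: 5] | E={z↦5} | C=[AP] | D=[(∅, ∅, [(let z = (3 + 4) in ((λx. 7) z)) :: PRIM2(sub)])]]
t=9: [S=∅ | E={q↦5, z↦5} | C=[-3] | D=[(∅, {z↦5}, ∅) :: (∅, ∅, [(let z = (3 + 4) in ((λx. 7) z)) :: PRIM2(sub)])]]
t=10: [S=[-3] | E={q↦5, z↦5} | C=∅ | D=[(∅, {z↦5}, ∅) :: (∅, ∅, [(let z = (3 + 4) in ((λx. 7) z)) :: PRIM2(sub)])]]
t=11: [S=[-3] | E={z↦5} | C=∅ | D=[(∅, ∅, [(let z = (3 + 4) in ((λx. 7) z)) :: PRIM2(sub)])]]
t=12: [S=[-3] | E=∅ | C=[(let z = (3 + 4) in ((λx. 7) z)) :: PRIM2(sub)] | D=∅]
t=13: [S=[-3] | E=∅ | C=[(3 + 4) :: (λz. ((λx. 7) z)) :: AP :: PRIM2(sub)] | D=∅]
t=14: [S=[-3] | E=∅ | C=[3 :: 4 :: PRIM2(add) :: (λz. ((λx. 7) z)) :: AP :: PRIM2(sub)] | D=∅]
t=15: [S=[3 :: -3] | E=∅ | C=[4 :: PRIM2(add) :: (λz. ((λx. 7) z)) :: AP :: PRIM2(sub)] | D=∅]
t=16: [S=[4 :: 3 :: -3] | E=∅ | C=[PRIM2(add) :: (λz. ((λx. 7) z)) :: AP :: PRIM2(sub)] | D=∅]
t=17: [S=[7 :: -3] | E=∅ | C=[(λz. ((λx. 7) z)) :: AP :: PRIM2(sub)] | D=∅]
t=18: [S=[clo(λz. ((λx. 7) z), ∅) :: 7 :: -3] | E=∅ | C=[AP :: PRIM2(sub)] | D=∅]
t=19: [S=∅ | E={z↦7} | C=[((λx. 7) z)] | D=[([-3], ∅, [PRIM2(sub)])]]
t=20: [S=∅ | E={z↦7} | C=[z :: (λx. 7) :: AP] | D=[([-3], ∅, [PRIM2(sub)])]]
t=21: [S=[7] | E={z↦7} | C=[(λx. 7) :: AP] | D=[([-3], ∅, [PRIM2(sub)])]]
t=22: [S=[clo(λx. 7, {z↦7}) :: 7] | E={z↦7} | C=[AP] | D=[([-3], ∅, [PRIM2(sub)])]]
t=23: [S=∅ | E={x↦7, z↦7} | C=[7] | D=[(∅, {z↦7}, ∅) :: ([-3], ∅, [PRIM2(sub)])]]
t=24: [S=[7] | E={x↦7, z↦7} | C=∅ | D=[(∅, {z↦7}, ∅) :: ([-3], ∅, [PRIM2(sub)])]]
t=25: [S=[7] | E={z↦7} | C=∅ | D=[([-3], ∅, [PRIM2(sub)])]]
t=26: [S=[7 :: -3] | E=∅ | C=[PRIM2(sub)] | D=∅]
t=27: [S=[-10] | E=∅ | C=∅ | D=∅]
→ final value -10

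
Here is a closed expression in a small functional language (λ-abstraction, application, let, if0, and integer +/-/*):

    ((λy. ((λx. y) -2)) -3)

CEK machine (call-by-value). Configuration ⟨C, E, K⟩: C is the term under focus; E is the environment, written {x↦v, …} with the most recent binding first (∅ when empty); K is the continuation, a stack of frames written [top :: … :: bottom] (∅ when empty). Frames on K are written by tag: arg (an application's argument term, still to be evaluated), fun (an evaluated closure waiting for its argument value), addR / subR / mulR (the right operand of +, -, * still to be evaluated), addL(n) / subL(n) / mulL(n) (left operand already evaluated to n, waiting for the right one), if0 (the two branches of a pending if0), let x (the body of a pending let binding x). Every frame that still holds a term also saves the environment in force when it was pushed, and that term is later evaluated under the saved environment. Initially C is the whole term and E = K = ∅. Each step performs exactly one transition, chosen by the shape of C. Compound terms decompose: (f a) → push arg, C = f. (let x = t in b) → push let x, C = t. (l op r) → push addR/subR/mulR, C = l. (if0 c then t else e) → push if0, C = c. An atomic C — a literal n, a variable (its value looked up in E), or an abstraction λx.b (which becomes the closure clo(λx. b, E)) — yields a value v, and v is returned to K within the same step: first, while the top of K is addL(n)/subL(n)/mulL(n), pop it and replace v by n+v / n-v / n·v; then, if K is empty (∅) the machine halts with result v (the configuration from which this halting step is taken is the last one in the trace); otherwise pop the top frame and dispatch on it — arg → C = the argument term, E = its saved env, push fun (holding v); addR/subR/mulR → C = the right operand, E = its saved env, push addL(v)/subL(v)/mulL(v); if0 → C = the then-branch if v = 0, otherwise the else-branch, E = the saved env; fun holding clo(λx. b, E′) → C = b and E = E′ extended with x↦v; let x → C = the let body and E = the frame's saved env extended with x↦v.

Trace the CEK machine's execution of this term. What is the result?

Answer: -3

Machine steps:
step 0: [C=((λy. ((λx. y) -2)) -3) | E=∅ | K=∅]
step 1: [C=(λy. ((λx. y) -2)) | E=∅ | K=[arg]]
step 2: [C=-3 | E=∅ | K=[fun]]
step 3: [C=((λx. y) -2) | E={y↦-3} | K=∅]
step 4: [C=(λx. y) | E={y↦-3} | K=[arg]]
step 5: [C=-2 | E={y↦-3} | K=[fun]]
step 6: [C=y | E={x↦-2, y↦-3} | K=∅]
→ final value -3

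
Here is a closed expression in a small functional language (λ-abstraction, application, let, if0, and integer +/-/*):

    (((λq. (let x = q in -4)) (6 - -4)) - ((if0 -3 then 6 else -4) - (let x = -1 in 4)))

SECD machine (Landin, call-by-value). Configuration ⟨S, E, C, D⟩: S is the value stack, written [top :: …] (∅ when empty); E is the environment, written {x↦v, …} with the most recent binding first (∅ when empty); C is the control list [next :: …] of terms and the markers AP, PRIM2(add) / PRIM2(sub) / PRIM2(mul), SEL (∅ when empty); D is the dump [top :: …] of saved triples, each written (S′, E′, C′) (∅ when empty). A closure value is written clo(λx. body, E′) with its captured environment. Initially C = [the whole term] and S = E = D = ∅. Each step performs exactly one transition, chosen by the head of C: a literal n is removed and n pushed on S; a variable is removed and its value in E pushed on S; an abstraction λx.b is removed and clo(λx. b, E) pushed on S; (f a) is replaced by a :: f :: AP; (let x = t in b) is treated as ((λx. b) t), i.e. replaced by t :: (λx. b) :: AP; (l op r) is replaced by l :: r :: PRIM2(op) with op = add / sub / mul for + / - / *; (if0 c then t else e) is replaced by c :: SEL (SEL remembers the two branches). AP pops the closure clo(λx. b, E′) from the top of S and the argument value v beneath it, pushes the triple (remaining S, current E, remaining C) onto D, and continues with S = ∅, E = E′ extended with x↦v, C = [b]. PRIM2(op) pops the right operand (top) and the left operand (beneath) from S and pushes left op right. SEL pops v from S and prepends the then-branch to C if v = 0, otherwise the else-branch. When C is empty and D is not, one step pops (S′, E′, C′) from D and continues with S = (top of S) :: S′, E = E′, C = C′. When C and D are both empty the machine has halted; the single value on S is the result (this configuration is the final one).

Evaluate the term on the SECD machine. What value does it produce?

Answer: 4

Execution trace:
[0] [S=∅ | E=∅ | C=[(((λq. (let x = q in -4)) (6 - -4)) - ((if0 -3 then 6 else -4) - (let x = -1 in 4)))] | D=∅]
[1] [S=∅ | E=∅ | C=[((λq. (let x = q in -4)) (6 - -4)) :: ((if0 -3 then 6 else -4) - (let x = -1 in 4)) :: PRIM2(sub)] | D=∅]
[2] [S=∅ | E=∅ | C=[(6 - -4) :: (λq. (let x = q in -4)) :: AP :: ((if0 -3 then 6 else -4) - (let x = -1 in 4)) :: PRIM2(sub)] | D=∅]
[3] [S=∅ | E=∅ | C=[6 :: -4 :: PRIM2(sub) :: (λq. (let x = q in -4)) :: AP :: ((if0 -3 then 6 else -4) - (let x = -1 in 4)) :: PRIM2(sub)] | D=∅]
[4] [S=[6] | E=∅ | C=[-4 :: PRIM2(sub) :: (λq. (let x = q in -4)) :: AP :: ((if0 -3 then 6 else -4) - (let x = -1 in 4)) :: PRIM2(sub)] | D=∅]
[5] [S=[-4 :: 6] | E=∅ | C=[PRIM2(sub) :: (λq. (let x = q in -4)) :: AP :: ((if0 -3 then 6 else -4) - (let x = -1 in 4)) :: PRIM2(sub)] | D=∅]
[6] [S=[10] | E=∅ | C=[(λq. (let x = q in -4)) :: AP :: ((if0 -3 then 6 else -4) - (let x = -1 in 4)) :: PRIM2(sub)] | D=∅]
[7] [S=[clo(λq. (let x = q in -4), ∅) :: 10] | E=∅ | C=[AP :: ((if0 -3 then 6 else -4) - (let x = -1 in 4)) :: PRIM2(sub)] | D=∅]
[8] [S=∅ | E={q↦10} | C=[(let x = q in -4)] | D=[(∅, ∅, [((if0 -3 then 6 else -4) - (let x = -1 in 4)) :: PRIM2(sub)])]]
[9] [S=∅ | E={q↦10} | C=[q :: (λx. -4) :: AP] | D=[(∅, ∅, [((if0 -3 then 6 else -4) - (let x = -1 in 4)) :: PRIM2(sub)])]]
[10] [S=[10] | E={q↦10} | C=[(λx. -4) :: AP] | D=[(∅, ∅, [((if0 -3 then 6 else -4) - (let x = -1 in 4)) :: PRIM2(sub)])]]
[11] [S=[clo(λx. -4, {q↦10}) :: 10] | E={q↦10} | C=[AP] | D=[(∅, ∅, [((if0 -3 then 6 else -4) - (let x = -1 in 4)) :: PRIM2(sub)])]]
[12] [S=∅ | E={x↦10, q↦10} | C=[-4] | D=[(∅, {q↦10}, ∅) :: (∅, ∅, [((if0 -3 then 6 else -4) - (let x = -1 in 4)) :: PRIM2(sub)])]]
[13] [S=[-4] | E={x↦10, q↦10} | C=∅ | D=[(∅, {q↦10}, ∅) :: (∅, ∅, [((if0 -3 then 6 else -4) - (let x = -1 in 4)) :: PRIM2(sub)])]]
[14] [S=[-4] | E={q↦10} | C=∅ | D=[(∅, ∅, [((if0 -3 then 6 else -4) - (let x = -1 in 4)) :: PRIM2(sub)])]]
[15] [S=[-4] | E=∅ | C=[((if0 -3 then 6 else -4) - (let x = -1 in 4)) :: PRIM2(sub)] | D=∅]
[16] [S=[-4] | E=∅ | C=[(if0 -3 then 6 else -4) :: (let x = -1 in 4) :: PRIM2(sub) :: PRIM2(sub)] | D=∅]
[17] [S=[-4] | E=∅ | C=[-3 :: SEL :: (let x = -1 in 4) :: PRIM2(sub) :: PRIM2(sub)] | D=∅]
[18] [S=[-3 :: -4] | E=∅ | C=[SEL :: (let x = -1 in 4) :: PRIM2(sub) :: PRIM2(sub)] | D=∅]
[19] [S=[-4] | E=∅ | C=[-4 :: (let x = -1 in 4) :: PRIM2(sub) :: PRIM2(sub)] | D=∅]
[20] [S=[-4 :: -4] | E=∅ | C=[(let x = -1 in 4) :: PRIM2(sub) :: PRIM2(sub)] | D=∅]
[21] [S=[-4 :: -4] | E=∅ | C=[-1 :: (λx. 4) :: AP :: PRIM2(sub) :: PRIM2(sub)] | D=∅]
[22] [S=[-1 :: -4 :: -4] | E=∅ | C=[(λx. 4) :: AP :: PRIM2(sub) :: PRIM2(sub)] | D=∅]
[23] [S=[clo(λx. 4, ∅) :: -1 :: -4 :: -4] | E=∅ | C=[AP :: PRIM2(sub) :: PRIM2(sub)] | D=∅]
[24] [S=∅ | E={x↦-1} | C=[4] | D=[([-4 :: -4], ∅, [PRIM2(sub) :: PRIM2(sub)])]]
[25] [S=[4] | E={x↦-1} | C=∅ | D=[([-4 :: -4], ∅, [PRIM2(sub) :: PRIM2(sub)])]]
[26] [S=[4 :: -4 :: -4] | E=∅ | C=[PRIM2(sub) :: PRIM2(sub)] | D=∅]
[27] [S=[-8 :: -4] | E=∅ | C=[PRIM2(sub)] | D=∅]
[28] [S=[4] | E=∅ | C=∅ | D=∅]
→ final value 4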